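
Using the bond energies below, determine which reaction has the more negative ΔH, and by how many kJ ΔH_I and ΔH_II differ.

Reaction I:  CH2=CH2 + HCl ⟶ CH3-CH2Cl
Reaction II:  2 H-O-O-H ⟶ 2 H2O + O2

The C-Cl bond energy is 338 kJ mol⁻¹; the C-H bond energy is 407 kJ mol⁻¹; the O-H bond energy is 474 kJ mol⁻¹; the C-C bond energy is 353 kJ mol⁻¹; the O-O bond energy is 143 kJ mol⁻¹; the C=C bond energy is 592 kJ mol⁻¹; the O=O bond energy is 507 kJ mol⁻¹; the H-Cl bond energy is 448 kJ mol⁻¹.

Reaction II, by 163 kJ

Reaction I:
  Bonds broken (reactants):
    C-H: 4 × 407 = 1628
    C=C: 1 × 592 = 592
    H-Cl: 1 × 448 = 448
    Σ(broken) = 2668 kJ
  Bonds formed (products):
    C-C: 1 × 353 = 353
    C-Cl: 1 × 338 = 338
    C-H: 5 × 407 = 2035
    Σ(formed) = 2726 kJ
  ΔH_I = 2668 − 2726 = −58 kJ
Reaction II:
  Bonds broken (reactants):
    O-H: 4 × 474 = 1896
    O-O: 2 × 143 = 286
    Σ(broken) = 2182 kJ
  Bonds formed (products):
    O-H: 4 × 474 = 1896
    O=O: 1 × 507 = 507
    Σ(formed) = 2403 kJ
  ΔH_II = 2182 − 2403 = −221 kJ
ΔH_I − ΔH_II = +163 kJ, so reaction II has the more negative ΔH; |ΔH_I − ΔH_II| = 163 kJ.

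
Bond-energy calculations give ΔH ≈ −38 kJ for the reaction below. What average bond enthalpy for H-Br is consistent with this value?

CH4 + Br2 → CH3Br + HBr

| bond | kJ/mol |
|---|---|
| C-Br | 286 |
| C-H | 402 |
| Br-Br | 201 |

Let D be the H-Br bond energy.
Σ(broken) = 1×201 + 4×402 = 1809
Σ(formed) = 1×286 + 3×402 + 1×D = 1492 + D
ΔH = Σ(broken) − Σ(formed) = (1809) − (1492 + D) = +317 − D
Setting this equal to −38 kJ gives D = 355 kJ/mol.

D(H-Br) ≈ 355 kJ/mol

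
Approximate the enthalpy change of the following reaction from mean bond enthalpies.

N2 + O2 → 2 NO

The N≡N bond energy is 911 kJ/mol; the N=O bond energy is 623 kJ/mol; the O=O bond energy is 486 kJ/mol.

ΔH ≈ +151 kJ

Bonds broken (reactants):
  N≡N: 1 × 911 = 911
  O=O: 1 × 486 = 486
  Σ(broken) = 1397 kJ
Bonds formed (products):
  N=O: 2 × 623 = 1246
  Σ(formed) = 1246 kJ
ΔH = Σ(broken) − Σ(formed) = 1397 − 1246 = +151 kJ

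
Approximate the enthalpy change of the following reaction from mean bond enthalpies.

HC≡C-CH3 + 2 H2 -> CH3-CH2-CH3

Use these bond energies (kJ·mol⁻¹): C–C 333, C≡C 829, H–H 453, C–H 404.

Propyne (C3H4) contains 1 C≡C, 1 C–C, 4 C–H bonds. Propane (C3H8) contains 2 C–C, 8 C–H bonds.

ΔH ≈ −214 kJ

Bonds broken (reactants):
  C≡C: 1 × 829 = 829
  C–C: 1 × 333 = 333
  C–H: 4 × 404 = 1616
  H–H: 2 × 453 = 906
  Σ(broken) = 3684 kJ
Bonds formed (products):
  C–C: 2 × 333 = 666
  C–H: 8 × 404 = 3232
  Σ(formed) = 3898 kJ
ΔH = Σ(broken) − Σ(formed) = 3684 − 3898 = −214 kJ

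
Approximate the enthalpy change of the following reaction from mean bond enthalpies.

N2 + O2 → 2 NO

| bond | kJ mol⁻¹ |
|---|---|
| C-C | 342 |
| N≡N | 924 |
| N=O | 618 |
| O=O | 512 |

ΔH ≈ +200 kJ

Bonds broken (reactants):
  N≡N: 1 × 924 = 924
  O=O: 1 × 512 = 512
  Σ(broken) = 1436 kJ
Bonds formed (products):
  N=O: 2 × 618 = 1236
  Σ(formed) = 1236 kJ
ΔH = Σ(broken) − Σ(formed) = 1436 − 1236 = +200 kJ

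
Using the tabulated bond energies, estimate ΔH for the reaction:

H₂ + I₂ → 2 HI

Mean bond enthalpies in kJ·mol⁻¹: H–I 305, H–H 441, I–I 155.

Bonds broken (reactants):
  H–H: 1 × 441 = 441
  I–I: 1 × 155 = 155
  Σ(broken) = 596 kJ
Bonds formed (products):
  H–I: 2 × 305 = 610
  Σ(formed) = 610 kJ
ΔH = Σ(broken) − Σ(formed) = 596 − 610 = −14 kJ

ΔH ≈ −14 kJ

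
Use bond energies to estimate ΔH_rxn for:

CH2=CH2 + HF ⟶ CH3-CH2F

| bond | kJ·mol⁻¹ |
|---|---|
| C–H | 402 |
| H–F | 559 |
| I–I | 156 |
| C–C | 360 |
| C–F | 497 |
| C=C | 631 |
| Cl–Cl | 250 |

ΔH ≈ −69 kJ

Bonds broken (reactants):
  C–H: 4 × 402 = 1608
  C=C: 1 × 631 = 631
  H–F: 1 × 559 = 559
  Σ(broken) = 2798 kJ
Bonds formed (products):
  C–C: 1 × 360 = 360
  C–F: 1 × 497 = 497
  C–H: 5 × 402 = 2010
  Σ(formed) = 2867 kJ
ΔH = Σ(broken) − Σ(formed) = 2798 − 2867 = −69 kJ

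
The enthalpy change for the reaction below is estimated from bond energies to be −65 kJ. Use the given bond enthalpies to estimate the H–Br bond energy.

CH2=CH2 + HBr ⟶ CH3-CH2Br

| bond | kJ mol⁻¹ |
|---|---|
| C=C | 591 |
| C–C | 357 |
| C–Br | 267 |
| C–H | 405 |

Let D be the H–Br bond energy.
Σ(broken) = 4×405 + 1×591 + 1×D = 2211 + D
Σ(formed) = 1×267 + 1×357 + 5×405 = 2649
ΔH = Σ(broken) − Σ(formed) = (2211 + D) − (2649) = −438 + D
Setting this equal to −65 kJ gives D = 373 kJ/mol.

D(H–Br) ≈ 373 kJ/mol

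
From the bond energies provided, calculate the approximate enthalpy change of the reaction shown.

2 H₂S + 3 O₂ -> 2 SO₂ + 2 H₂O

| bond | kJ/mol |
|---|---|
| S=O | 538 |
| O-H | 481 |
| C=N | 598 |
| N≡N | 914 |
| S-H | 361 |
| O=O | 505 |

ΔH ≈ −1117 kJ

Bonds broken (reactants):
  O=O: 3 × 505 = 1515
  S-H: 4 × 361 = 1444
  Σ(broken) = 2959 kJ
Bonds formed (products):
  O-H: 4 × 481 = 1924
  S=O: 4 × 538 = 2152
  Σ(formed) = 4076 kJ
ΔH = Σ(broken) − Σ(formed) = 2959 − 4076 = −1117 kJ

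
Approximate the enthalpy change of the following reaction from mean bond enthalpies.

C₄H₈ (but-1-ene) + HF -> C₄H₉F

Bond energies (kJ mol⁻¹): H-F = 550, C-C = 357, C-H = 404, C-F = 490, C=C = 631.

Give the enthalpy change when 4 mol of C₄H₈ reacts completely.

Bonds broken (reactants):
  C-C: 2 × 357 = 714
  C-H: 8 × 404 = 3232
  C=C: 1 × 631 = 631
  H-F: 1 × 550 = 550
  Σ(broken) = 5127 kJ
Bonds formed (products):
  C-C: 3 × 357 = 1071
  C-F: 1 × 490 = 490
  C-H: 9 × 404 = 3636
  Σ(formed) = 5197 kJ
ΔH = Σ(broken) − Σ(formed) = 5127 − 5197 = −70 kJ
For 4× the reaction as written: 4 × (−70) = −280 kJ

ΔH = −280 kJ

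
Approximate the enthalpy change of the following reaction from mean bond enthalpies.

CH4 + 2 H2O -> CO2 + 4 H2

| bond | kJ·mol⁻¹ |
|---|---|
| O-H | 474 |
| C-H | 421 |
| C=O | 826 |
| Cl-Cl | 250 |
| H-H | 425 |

ΔH ≈ +228 kJ

Bonds broken (reactants):
  C-H: 4 × 421 = 1684
  O-H: 4 × 474 = 1896
  Σ(broken) = 3580 kJ
Bonds formed (products):
  C=O: 2 × 826 = 1652
  H-H: 4 × 425 = 1700
  Σ(formed) = 3352 kJ
ΔH = Σ(broken) − Σ(formed) = 3580 − 3352 = +228 kJ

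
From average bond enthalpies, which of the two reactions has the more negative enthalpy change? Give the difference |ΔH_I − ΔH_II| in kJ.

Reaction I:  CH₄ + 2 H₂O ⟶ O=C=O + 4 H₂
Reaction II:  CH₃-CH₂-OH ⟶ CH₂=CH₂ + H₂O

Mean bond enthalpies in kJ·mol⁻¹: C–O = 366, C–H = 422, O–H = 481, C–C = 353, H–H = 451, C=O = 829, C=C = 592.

Reaction I:
  Bonds broken (reactants):
    C–H: 4 × 422 = 1688
    O–H: 4 × 481 = 1924
    Σ(broken) = 3612 kJ
  Bonds formed (products):
    C=O: 2 × 829 = 1658
    H–H: 4 × 451 = 1804
    Σ(formed) = 3462 kJ
  ΔH_I = 3612 − 3462 = +150 kJ
Reaction II:
  Bonds broken (reactants):
    C–C: 1 × 353 = 353
    C–H: 5 × 422 = 2110
    C–O: 1 × 366 = 366
    O–H: 1 × 481 = 481
    Σ(broken) = 3310 kJ
  Bonds formed (products):
    C–H: 4 × 422 = 1688
    C=C: 1 × 592 = 592
    O–H: 2 × 481 = 962
    Σ(formed) = 3242 kJ
  ΔH_II = 3310 − 3242 = +68 kJ
ΔH_I − ΔH_II = +82 kJ, so reaction II has the more negative ΔH; |ΔH_I − ΔH_II| = 82 kJ.

Reaction II, by 82 kJ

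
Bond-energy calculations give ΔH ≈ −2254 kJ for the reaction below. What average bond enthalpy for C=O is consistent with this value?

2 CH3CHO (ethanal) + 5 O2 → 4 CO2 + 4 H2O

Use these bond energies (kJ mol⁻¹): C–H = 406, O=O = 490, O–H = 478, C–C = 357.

Let D be the C=O bond energy.
Σ(broken) = 2×357 + 8×406 + 2×D + 5×490 = 6412 + 2D
Σ(formed) = 8×D + 8×478 = 3824 + 8D
ΔH = Σ(broken) − Σ(formed) = (6412 + 2D) − (3824 + 8D) = +2588 − 6D
Setting this equal to −2254 kJ gives 6D = 4842, so D = 807 kJ/mol.

D(C=O) ≈ 807 kJ/mol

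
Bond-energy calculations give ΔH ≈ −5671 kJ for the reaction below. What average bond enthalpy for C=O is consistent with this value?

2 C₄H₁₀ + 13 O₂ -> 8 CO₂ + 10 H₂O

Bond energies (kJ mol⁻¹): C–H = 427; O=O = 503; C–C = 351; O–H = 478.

D(C=O) ≈ 831 kJ/mol

Let D be the C=O bond energy.
Σ(broken) = 6×351 + 20×427 + 13×503 = 17185
Σ(formed) = 16×D + 20×478 = 9560 + 16D
ΔH = Σ(broken) − Σ(formed) = (17185) − (9560 + 16D) = +7625 − 16D
Setting this equal to −5671 kJ gives 16D = 13296, so D = 831 kJ/mol.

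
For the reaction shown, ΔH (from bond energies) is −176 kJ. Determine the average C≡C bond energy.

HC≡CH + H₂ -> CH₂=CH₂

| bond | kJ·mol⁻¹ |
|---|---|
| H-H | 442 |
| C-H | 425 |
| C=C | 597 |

Let D be the C≡C bond energy.
Σ(broken) = 1×D + 2×425 + 1×442 = 1292 + D
Σ(formed) = 4×425 + 1×597 = 2297
ΔH = Σ(broken) − Σ(formed) = (1292 + D) − (2297) = −1005 + D
Setting this equal to −176 kJ gives D = 829 kJ/mol.

D(C≡C) ≈ 829 kJ/mol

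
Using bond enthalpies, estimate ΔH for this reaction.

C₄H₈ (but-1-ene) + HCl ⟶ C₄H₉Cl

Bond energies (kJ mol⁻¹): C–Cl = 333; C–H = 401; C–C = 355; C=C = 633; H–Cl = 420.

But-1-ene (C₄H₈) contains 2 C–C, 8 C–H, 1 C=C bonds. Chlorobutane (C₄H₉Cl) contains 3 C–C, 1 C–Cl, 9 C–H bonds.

Bonds broken (reactants):
  C–C: 2 × 355 = 710
  C–H: 8 × 401 = 3208
  C=C: 1 × 633 = 633
  H–Cl: 1 × 420 = 420
  Σ(broken) = 4971 kJ
Bonds formed (products):
  C–C: 3 × 355 = 1065
  C–Cl: 1 × 333 = 333
  C–H: 9 × 401 = 3609
  Σ(formed) = 5007 kJ
ΔH = Σ(broken) − Σ(formed) = 4971 − 5007 = −36 kJ

ΔH ≈ −36 kJ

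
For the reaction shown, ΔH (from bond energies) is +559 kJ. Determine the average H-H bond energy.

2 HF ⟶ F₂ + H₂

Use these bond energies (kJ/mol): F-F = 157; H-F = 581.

Let D be the H-H bond energy.
Σ(broken) = 2×581 = 1162
Σ(formed) = 1×157 + 1×D = 157 + D
ΔH = Σ(broken) − Σ(formed) = (1162) − (157 + D) = +1005 − D
Setting this equal to +559 kJ gives D = 446 kJ/mol.

D(H-H) ≈ 446 kJ/mol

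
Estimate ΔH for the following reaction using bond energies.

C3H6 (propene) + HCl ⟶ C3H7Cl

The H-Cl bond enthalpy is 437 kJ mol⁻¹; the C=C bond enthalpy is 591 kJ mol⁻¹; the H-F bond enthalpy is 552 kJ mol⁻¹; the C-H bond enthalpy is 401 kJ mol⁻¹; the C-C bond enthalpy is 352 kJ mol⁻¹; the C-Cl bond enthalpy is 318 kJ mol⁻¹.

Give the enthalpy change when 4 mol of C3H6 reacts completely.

Bonds broken (reactants):
  C-C: 1 × 352 = 352
  C-H: 6 × 401 = 2406
  C=C: 1 × 591 = 591
  H-Cl: 1 × 437 = 437
  Σ(broken) = 3786 kJ
Bonds formed (products):
  C-C: 2 × 352 = 704
  C-Cl: 1 × 318 = 318
  C-H: 7 × 401 = 2807
  Σ(formed) = 3829 kJ
ΔH = Σ(broken) − Σ(formed) = 3786 − 3829 = −43 kJ
For 4× the reaction as written: 4 × (−43) = −172 kJ

ΔH = −172 kJ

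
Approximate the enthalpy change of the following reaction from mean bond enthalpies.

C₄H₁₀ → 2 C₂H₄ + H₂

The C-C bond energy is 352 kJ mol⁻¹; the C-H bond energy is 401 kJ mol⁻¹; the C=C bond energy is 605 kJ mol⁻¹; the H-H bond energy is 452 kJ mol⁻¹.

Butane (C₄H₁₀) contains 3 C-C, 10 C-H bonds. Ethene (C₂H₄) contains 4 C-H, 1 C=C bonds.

ΔH ≈ +196 kJ

Bonds broken (reactants):
  C-C: 3 × 352 = 1056
  C-H: 10 × 401 = 4010
  Σ(broken) = 5066 kJ
Bonds formed (products):
  C-H: 8 × 401 = 3208
  C=C: 2 × 605 = 1210
  H-H: 1 × 452 = 452
  Σ(formed) = 4870 kJ
ΔH = Σ(broken) − Σ(formed) = 5066 − 4870 = +196 kJ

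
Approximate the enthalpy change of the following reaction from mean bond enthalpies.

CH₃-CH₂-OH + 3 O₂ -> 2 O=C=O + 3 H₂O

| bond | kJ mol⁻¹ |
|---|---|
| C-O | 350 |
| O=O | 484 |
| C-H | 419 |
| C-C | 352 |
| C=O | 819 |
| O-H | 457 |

ΔH ≈ −1312 kJ

Bonds broken (reactants):
  C-C: 1 × 352 = 352
  C-H: 5 × 419 = 2095
  C-O: 1 × 350 = 350
  O-H: 1 × 457 = 457
  O=O: 3 × 484 = 1452
  Σ(broken) = 4706 kJ
Bonds formed (products):
  C=O: 4 × 819 = 3276
  O-H: 6 × 457 = 2742
  Σ(formed) = 6018 kJ
ΔH = Σ(broken) − Σ(formed) = 4706 − 6018 = −1312 kJ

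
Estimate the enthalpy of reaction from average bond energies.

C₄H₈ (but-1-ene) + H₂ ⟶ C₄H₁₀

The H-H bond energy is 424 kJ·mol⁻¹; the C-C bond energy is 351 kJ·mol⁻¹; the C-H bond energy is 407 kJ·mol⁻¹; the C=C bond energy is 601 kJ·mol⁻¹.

ΔH ≈ −140 kJ

Bonds broken (reactants):
  C-C: 2 × 351 = 702
  C-H: 8 × 407 = 3256
  C=C: 1 × 601 = 601
  H-H: 1 × 424 = 424
  Σ(broken) = 4983 kJ
Bonds formed (products):
  C-C: 3 × 351 = 1053
  C-H: 10 × 407 = 4070
  Σ(formed) = 5123 kJ
ΔH = Σ(broken) − Σ(formed) = 4983 − 5123 = −140 kJ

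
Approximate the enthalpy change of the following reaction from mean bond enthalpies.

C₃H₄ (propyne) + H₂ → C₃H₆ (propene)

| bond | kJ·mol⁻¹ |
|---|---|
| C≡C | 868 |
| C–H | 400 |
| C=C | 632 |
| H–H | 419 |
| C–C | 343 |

Bonds broken (reactants):
  C≡C: 1 × 868 = 868
  C–C: 1 × 343 = 343
  C–H: 4 × 400 = 1600
  H–H: 1 × 419 = 419
  Σ(broken) = 3230 kJ
Bonds formed (products):
  C–C: 1 × 343 = 343
  C–H: 6 × 400 = 2400
  C=C: 1 × 632 = 632
  Σ(formed) = 3375 kJ
ΔH = Σ(broken) − Σ(formed) = 3230 − 3375 = −145 kJ

ΔH ≈ −145 kJ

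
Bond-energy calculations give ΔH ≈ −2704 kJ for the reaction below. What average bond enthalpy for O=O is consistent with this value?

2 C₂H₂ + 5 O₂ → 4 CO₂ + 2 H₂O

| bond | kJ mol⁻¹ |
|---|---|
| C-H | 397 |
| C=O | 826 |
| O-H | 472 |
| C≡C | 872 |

D(O=O) ≈ 492 kJ/mol

Let D be the O=O bond energy.
Σ(broken) = 2×872 + 4×397 + 5×D = 3332 + 5D
Σ(formed) = 8×826 + 4×472 = 8496
ΔH = Σ(broken) − Σ(formed) = (3332 + 5D) − (8496) = −5164 + 5D
Setting this equal to −2704 kJ gives 5D = 2460, so D = 492 kJ/mol.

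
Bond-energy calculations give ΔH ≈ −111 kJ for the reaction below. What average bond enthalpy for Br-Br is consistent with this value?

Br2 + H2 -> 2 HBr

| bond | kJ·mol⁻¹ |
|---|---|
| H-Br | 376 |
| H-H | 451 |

D(Br-Br) ≈ 190 kJ/mol

Let D be the Br-Br bond energy.
Σ(broken) = 1×D + 1×451 = 451 + D
Σ(formed) = 2×376 = 752
ΔH = Σ(broken) − Σ(formed) = (451 + D) − (752) = −301 + D
Setting this equal to −111 kJ gives D = 190 kJ/mol.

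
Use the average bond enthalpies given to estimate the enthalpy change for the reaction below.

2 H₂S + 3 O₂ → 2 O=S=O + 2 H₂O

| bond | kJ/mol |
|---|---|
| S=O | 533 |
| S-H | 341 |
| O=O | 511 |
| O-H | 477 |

ΔH ≈ −1143 kJ

Bonds broken (reactants):
  O=O: 3 × 511 = 1533
  S-H: 4 × 341 = 1364
  Σ(broken) = 2897 kJ
Bonds formed (products):
  O-H: 4 × 477 = 1908
  S=O: 4 × 533 = 2132
  Σ(formed) = 4040 kJ
ΔH = Σ(broken) − Σ(formed) = 2897 − 4040 = −1143 kJ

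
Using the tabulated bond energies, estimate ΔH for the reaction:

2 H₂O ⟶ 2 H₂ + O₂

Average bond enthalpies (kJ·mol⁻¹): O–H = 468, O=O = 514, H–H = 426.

ΔH ≈ +506 kJ

Bonds broken (reactants):
  O–H: 4 × 468 = 1872
  Σ(broken) = 1872 kJ
Bonds formed (products):
  H–H: 2 × 426 = 852
  O=O: 1 × 514 = 514
  Σ(formed) = 1366 kJ
ΔH = Σ(broken) − Σ(formed) = 1872 − 1366 = +506 kJ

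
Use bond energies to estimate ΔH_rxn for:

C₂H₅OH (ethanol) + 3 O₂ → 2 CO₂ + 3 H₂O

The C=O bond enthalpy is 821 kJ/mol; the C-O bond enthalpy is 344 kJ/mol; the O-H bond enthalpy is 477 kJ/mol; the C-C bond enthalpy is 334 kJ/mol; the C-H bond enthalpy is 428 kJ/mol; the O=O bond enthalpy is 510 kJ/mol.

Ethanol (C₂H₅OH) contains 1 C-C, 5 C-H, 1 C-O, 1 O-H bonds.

Bonds broken (reactants):
  C-C: 1 × 334 = 334
  C-H: 5 × 428 = 2140
  C-O: 1 × 344 = 344
  O-H: 1 × 477 = 477
  O=O: 3 × 510 = 1530
  Σ(broken) = 4825 kJ
Bonds formed (products):
  C=O: 4 × 821 = 3284
  O-H: 6 × 477 = 2862
  Σ(formed) = 6146 kJ
ΔH = Σ(broken) − Σ(formed) = 4825 − 6146 = −1321 kJ

ΔH ≈ −1321 kJ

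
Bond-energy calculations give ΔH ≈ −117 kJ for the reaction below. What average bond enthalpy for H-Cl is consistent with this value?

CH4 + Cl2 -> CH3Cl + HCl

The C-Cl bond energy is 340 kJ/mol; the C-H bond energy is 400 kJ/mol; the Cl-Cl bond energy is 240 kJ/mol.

D(H-Cl) ≈ 417 kJ/mol

Let D be the H-Cl bond energy.
Σ(broken) = 4×400 + 1×240 = 1840
Σ(formed) = 1×340 + 3×400 + 1×D = 1540 + D
ΔH = Σ(broken) − Σ(formed) = (1840) − (1540 + D) = +300 − D
Setting this equal to −117 kJ gives D = 417 kJ/mol.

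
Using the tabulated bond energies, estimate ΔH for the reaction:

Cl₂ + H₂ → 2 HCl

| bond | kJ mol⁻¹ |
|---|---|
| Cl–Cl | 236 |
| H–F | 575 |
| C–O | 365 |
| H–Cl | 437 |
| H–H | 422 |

Bonds broken (reactants):
  Cl–Cl: 1 × 236 = 236
  H–H: 1 × 422 = 422
  Σ(broken) = 658 kJ
Bonds formed (products):
  H–Cl: 2 × 437 = 874
  Σ(formed) = 874 kJ
ΔH = Σ(broken) − Σ(formed) = 658 − 874 = −216 kJ

ΔH ≈ −216 kJ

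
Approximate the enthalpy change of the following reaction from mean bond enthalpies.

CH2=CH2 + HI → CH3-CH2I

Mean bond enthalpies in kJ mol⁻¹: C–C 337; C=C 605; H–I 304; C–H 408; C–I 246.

ΔH ≈ −82 kJ

Bonds broken (reactants):
  C–H: 4 × 408 = 1632
  C=C: 1 × 605 = 605
  H–I: 1 × 304 = 304
  Σ(broken) = 2541 kJ
Bonds formed (products):
  C–C: 1 × 337 = 337
  C–H: 5 × 408 = 2040
  C–I: 1 × 246 = 246
  Σ(formed) = 2623 kJ
ΔH = Σ(broken) − Σ(formed) = 2541 − 2623 = −82 kJ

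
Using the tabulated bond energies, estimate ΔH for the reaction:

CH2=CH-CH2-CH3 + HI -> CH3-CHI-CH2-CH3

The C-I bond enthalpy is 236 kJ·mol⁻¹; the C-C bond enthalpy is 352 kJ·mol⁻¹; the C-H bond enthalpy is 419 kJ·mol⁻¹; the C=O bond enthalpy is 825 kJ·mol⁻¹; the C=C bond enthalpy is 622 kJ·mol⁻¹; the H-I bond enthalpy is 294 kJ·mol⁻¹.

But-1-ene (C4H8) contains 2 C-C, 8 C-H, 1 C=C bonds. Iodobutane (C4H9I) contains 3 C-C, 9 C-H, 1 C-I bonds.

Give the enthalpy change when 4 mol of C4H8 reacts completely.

Bonds broken (reactants):
  C-C: 2 × 352 = 704
  C-H: 8 × 419 = 3352
  C=C: 1 × 622 = 622
  H-I: 1 × 294 = 294
  Σ(broken) = 4972 kJ
Bonds formed (products):
  C-C: 3 × 352 = 1056
  C-H: 9 × 419 = 3771
  C-I: 1 × 236 = 236
  Σ(formed) = 5063 kJ
ΔH = Σ(broken) − Σ(formed) = 4972 − 5063 = −91 kJ
For 4× the reaction as written: 4 × (−91) = −364 kJ

ΔH = −364 kJ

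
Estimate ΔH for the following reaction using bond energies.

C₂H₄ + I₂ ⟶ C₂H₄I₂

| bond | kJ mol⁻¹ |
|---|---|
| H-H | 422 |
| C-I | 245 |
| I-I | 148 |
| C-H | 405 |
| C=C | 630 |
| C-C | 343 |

ΔH ≈ −55 kJ

Bonds broken (reactants):
  C-H: 4 × 405 = 1620
  C=C: 1 × 630 = 630
  I-I: 1 × 148 = 148
  Σ(broken) = 2398 kJ
Bonds formed (products):
  C-C: 1 × 343 = 343
  C-H: 4 × 405 = 1620
  C-I: 2 × 245 = 490
  Σ(formed) = 2453 kJ
ΔH = Σ(broken) − Σ(formed) = 2398 − 2453 = −55 kJ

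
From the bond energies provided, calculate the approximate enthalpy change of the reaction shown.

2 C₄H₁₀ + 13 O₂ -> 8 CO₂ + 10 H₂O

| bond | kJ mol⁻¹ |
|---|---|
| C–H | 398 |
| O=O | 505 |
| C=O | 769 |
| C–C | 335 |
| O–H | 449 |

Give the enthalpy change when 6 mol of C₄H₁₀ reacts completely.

ΔH = −14247 kJ

Bonds broken (reactants):
  C–C: 6 × 335 = 2010
  C–H: 20 × 398 = 7960
  O=O: 13 × 505 = 6565
  Σ(broken) = 16535 kJ
Bonds formed (products):
  C=O: 16 × 769 = 12304
  O–H: 20 × 449 = 8980
  Σ(formed) = 21284 kJ
ΔH = Σ(broken) − Σ(formed) = 16535 − 21284 = −4749 kJ
For 3× the reaction as written: 3 × (−4749) = −14247 kJ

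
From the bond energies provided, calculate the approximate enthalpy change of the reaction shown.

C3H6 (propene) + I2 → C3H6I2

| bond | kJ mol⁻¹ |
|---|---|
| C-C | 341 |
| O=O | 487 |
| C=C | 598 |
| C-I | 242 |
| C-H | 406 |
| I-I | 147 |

Bonds broken (reactants):
  C-C: 1 × 341 = 341
  C-H: 6 × 406 = 2436
  C=C: 1 × 598 = 598
  I-I: 1 × 147 = 147
  Σ(broken) = 3522 kJ
Bonds formed (products):
  C-C: 2 × 341 = 682
  C-H: 6 × 406 = 2436
  C-I: 2 × 242 = 484
  Σ(formed) = 3602 kJ
ΔH = Σ(broken) − Σ(formed) = 3522 − 3602 = −80 kJ

ΔH ≈ −80 kJ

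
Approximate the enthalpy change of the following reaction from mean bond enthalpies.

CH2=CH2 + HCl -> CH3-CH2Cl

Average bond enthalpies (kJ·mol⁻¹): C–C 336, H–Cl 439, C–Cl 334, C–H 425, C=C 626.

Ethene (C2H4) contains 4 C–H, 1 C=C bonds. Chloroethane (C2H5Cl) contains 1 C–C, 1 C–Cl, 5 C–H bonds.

Bonds broken (reactants):
  C–H: 4 × 425 = 1700
  C=C: 1 × 626 = 626
  H–Cl: 1 × 439 = 439
  Σ(broken) = 2765 kJ
Bonds formed (products):
  C–C: 1 × 336 = 336
  C–Cl: 1 × 334 = 334
  C–H: 5 × 425 = 2125
  Σ(formed) = 2795 kJ
ΔH = Σ(broken) − Σ(formed) = 2765 − 2795 = −30 kJ

ΔH ≈ −30 kJ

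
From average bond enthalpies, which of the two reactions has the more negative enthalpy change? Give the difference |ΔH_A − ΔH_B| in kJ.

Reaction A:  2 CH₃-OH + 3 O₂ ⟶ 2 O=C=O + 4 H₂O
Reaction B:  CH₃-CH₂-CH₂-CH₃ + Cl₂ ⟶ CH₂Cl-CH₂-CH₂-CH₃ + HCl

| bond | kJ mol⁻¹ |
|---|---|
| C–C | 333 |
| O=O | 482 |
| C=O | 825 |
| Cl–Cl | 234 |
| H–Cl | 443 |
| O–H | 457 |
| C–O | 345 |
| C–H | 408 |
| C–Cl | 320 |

Reaction A, by 1337 kJ

Reaction A:
  Bonds broken (reactants):
    C–H: 6 × 408 = 2448
    C–O: 2 × 345 = 690
    O–H: 2 × 457 = 914
    O=O: 3 × 482 = 1446
    Σ(broken) = 5498 kJ
  Bonds formed (products):
    C=O: 4 × 825 = 3300
    O–H: 8 × 457 = 3656
    Σ(formed) = 6956 kJ
  ΔH_A = 5498 − 6956 = −1458 kJ
Reaction B:
  Bonds broken (reactants):
    C–C: 3 × 333 = 999
    C–H: 10 × 408 = 4080
    Cl–Cl: 1 × 234 = 234
    Σ(broken) = 5313 kJ
  Bonds formed (products):
    C–C: 3 × 333 = 999
    C–Cl: 1 × 320 = 320
    C–H: 9 × 408 = 3672
    H–Cl: 1 × 443 = 443
    Σ(formed) = 5434 kJ
  ΔH_B = 5313 − 5434 = −121 kJ
ΔH_A − ΔH_B = −1337 kJ, so reaction A has the more negative ΔH; |ΔH_A − ΔH_B| = 1337 kJ.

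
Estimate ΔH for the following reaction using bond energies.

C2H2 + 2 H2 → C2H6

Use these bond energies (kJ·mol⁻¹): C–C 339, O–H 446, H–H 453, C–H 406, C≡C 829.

ΔH ≈ −228 kJ

Bonds broken (reactants):
  C≡C: 1 × 829 = 829
  C–H: 2 × 406 = 812
  H–H: 2 × 453 = 906
  Σ(broken) = 2547 kJ
Bonds formed (products):
  C–C: 1 × 339 = 339
  C–H: 6 × 406 = 2436
  Σ(formed) = 2775 kJ
ΔH = Σ(broken) − Σ(formed) = 2547 − 2775 = −228 kJ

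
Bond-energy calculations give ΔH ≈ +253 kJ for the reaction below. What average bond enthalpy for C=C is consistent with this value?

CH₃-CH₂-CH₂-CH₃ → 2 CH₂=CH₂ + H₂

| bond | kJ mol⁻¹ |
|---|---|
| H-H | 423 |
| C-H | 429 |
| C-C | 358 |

Let D be the C=C bond energy.
Σ(broken) = 3×358 + 10×429 = 5364
Σ(formed) = 8×429 + 2×D + 1×423 = 3855 + 2D
ΔH = Σ(broken) − Σ(formed) = (5364) − (3855 + 2D) = +1509 − 2D
Setting this equal to +253 kJ gives 2D = 1256, so D = 628 kJ/mol.

D(C=C) ≈ 628 kJ/mol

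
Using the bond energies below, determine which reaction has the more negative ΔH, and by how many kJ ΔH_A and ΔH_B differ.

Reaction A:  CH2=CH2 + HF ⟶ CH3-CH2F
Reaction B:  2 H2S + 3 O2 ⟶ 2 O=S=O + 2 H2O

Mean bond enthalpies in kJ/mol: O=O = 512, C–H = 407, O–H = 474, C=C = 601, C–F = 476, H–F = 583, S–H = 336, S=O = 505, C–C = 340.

Reaction A:
  Bonds broken (reactants):
    C–H: 4 × 407 = 1628
    C=C: 1 × 601 = 601
    H–F: 1 × 583 = 583
    Σ(broken) = 2812 kJ
  Bonds formed (products):
    C–C: 1 × 340 = 340
    C–F: 1 × 476 = 476
    C–H: 5 × 407 = 2035
    Σ(formed) = 2851 kJ
  ΔH_A = 2812 − 2851 = −39 kJ
Reaction B:
  Bonds broken (reactants):
    O=O: 3 × 512 = 1536
    S–H: 4 × 336 = 1344
    Σ(broken) = 2880 kJ
  Bonds formed (products):
    O–H: 4 × 474 = 1896
    S=O: 4 × 505 = 2020
    Σ(formed) = 3916 kJ
  ΔH_B = 2880 − 3916 = −1036 kJ
ΔH_A − ΔH_B = +997 kJ, so reaction B has the more negative ΔH; |ΔH_A − ΔH_B| = 997 kJ.

Reaction B, by 997 kJ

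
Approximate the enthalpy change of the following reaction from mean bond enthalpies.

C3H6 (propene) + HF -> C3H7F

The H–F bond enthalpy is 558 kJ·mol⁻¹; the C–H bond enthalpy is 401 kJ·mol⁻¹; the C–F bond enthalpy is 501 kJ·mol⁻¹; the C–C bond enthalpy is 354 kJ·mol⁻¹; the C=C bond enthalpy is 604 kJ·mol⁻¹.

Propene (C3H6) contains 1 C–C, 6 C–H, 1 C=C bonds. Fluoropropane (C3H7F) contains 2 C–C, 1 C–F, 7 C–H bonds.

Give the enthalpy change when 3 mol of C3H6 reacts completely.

Bonds broken (reactants):
  C–C: 1 × 354 = 354
  C–H: 6 × 401 = 2406
  C=C: 1 × 604 = 604
  H–F: 1 × 558 = 558
  Σ(broken) = 3922 kJ
Bonds formed (products):
  C–C: 2 × 354 = 708
  C–F: 1 × 501 = 501
  C–H: 7 × 401 = 2807
  Σ(formed) = 4016 kJ
ΔH = Σ(broken) − Σ(formed) = 3922 − 4016 = −94 kJ
For 3× the reaction as written: 3 × (−94) = −282 kJ

ΔH = −282 kJ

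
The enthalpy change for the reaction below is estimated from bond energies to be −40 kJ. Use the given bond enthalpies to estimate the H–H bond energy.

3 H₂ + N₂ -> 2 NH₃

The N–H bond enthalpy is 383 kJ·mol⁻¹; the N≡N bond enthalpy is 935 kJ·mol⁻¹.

D(H–H) ≈ 441 kJ/mol

Let D be the H–H bond energy.
Σ(broken) = 3×D + 1×935 = 935 + 3D
Σ(formed) = 6×383 = 2298
ΔH = Σ(broken) − Σ(formed) = (935 + 3D) − (2298) = −1363 + 3D
Setting this equal to −40 kJ gives 3D = 1323, so D = 441 kJ/mol.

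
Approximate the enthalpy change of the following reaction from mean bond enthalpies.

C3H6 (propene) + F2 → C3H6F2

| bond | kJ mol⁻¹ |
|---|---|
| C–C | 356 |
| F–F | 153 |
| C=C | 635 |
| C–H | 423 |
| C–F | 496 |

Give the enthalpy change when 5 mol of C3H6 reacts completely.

Bonds broken (reactants):
  C–C: 1 × 356 = 356
  C–H: 6 × 423 = 2538
  C=C: 1 × 635 = 635
  F–F: 1 × 153 = 153
  Σ(broken) = 3682 kJ
Bonds formed (products):
  C–C: 2 × 356 = 712
  C–F: 2 × 496 = 992
  C–H: 6 × 423 = 2538
  Σ(formed) = 4242 kJ
ΔH = Σ(broken) − Σ(formed) = 3682 − 4242 = −560 kJ
For 5× the reaction as written: 5 × (−560) = −2800 kJ

ΔH = −2800 kJ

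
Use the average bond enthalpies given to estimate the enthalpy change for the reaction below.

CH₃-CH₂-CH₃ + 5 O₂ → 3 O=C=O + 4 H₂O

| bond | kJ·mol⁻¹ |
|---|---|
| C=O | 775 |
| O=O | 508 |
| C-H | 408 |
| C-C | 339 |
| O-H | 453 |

ΔH ≈ −1792 kJ

Bonds broken (reactants):
  C-C: 2 × 339 = 678
  C-H: 8 × 408 = 3264
  O=O: 5 × 508 = 2540
  Σ(broken) = 6482 kJ
Bonds formed (products):
  C=O: 6 × 775 = 4650
  O-H: 8 × 453 = 3624
  Σ(formed) = 8274 kJ
ΔH = Σ(broken) − Σ(formed) = 6482 − 8274 = −1792 kJ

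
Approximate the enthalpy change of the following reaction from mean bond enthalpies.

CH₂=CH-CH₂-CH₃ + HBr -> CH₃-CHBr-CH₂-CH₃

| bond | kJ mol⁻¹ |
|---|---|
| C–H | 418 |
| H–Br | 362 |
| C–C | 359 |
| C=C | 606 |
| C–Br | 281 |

ΔH ≈ −90 kJ

Bonds broken (reactants):
  C–C: 2 × 359 = 718
  C–H: 8 × 418 = 3344
  C=C: 1 × 606 = 606
  H–Br: 1 × 362 = 362
  Σ(broken) = 5030 kJ
Bonds formed (products):
  C–Br: 1 × 281 = 281
  C–C: 3 × 359 = 1077
  C–H: 9 × 418 = 3762
  Σ(formed) = 5120 kJ
ΔH = Σ(broken) − Σ(formed) = 5030 − 5120 = −90 kJ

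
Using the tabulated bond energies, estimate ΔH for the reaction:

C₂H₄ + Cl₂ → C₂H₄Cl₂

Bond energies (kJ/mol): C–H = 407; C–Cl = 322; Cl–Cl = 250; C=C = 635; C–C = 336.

Bonds broken (reactants):
  C–H: 4 × 407 = 1628
  C=C: 1 × 635 = 635
  Cl–Cl: 1 × 250 = 250
  Σ(broken) = 2513 kJ
Bonds formed (products):
  C–C: 1 × 336 = 336
  C–Cl: 2 × 322 = 644
  C–H: 4 × 407 = 1628
  Σ(formed) = 2608 kJ
ΔH = Σ(broken) − Σ(formed) = 2513 − 2608 = −95 kJ

ΔH ≈ −95 kJ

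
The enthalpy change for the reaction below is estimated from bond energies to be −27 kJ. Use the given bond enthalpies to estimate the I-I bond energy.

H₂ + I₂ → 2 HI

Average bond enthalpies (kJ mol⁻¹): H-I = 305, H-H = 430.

D(I-I) ≈ 153 kJ/mol

Let D be the I-I bond energy.
Σ(broken) = 1×430 + 1×D = 430 + D
Σ(formed) = 2×305 = 610
ΔH = Σ(broken) − Σ(formed) = (430 + D) − (610) = −180 + D
Setting this equal to −27 kJ gives D = 153 kJ/mol.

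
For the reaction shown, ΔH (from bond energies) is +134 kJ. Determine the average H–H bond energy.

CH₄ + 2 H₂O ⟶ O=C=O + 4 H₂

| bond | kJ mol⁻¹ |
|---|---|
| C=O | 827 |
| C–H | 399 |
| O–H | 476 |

D(H–H) ≈ 428 kJ/mol

Let D be the H–H bond energy.
Σ(broken) = 4×399 + 4×476 = 3500
Σ(formed) = 2×827 + 4×D = 1654 + 4D
ΔH = Σ(broken) − Σ(formed) = (3500) − (1654 + 4D) = +1846 − 4D
Setting this equal to +134 kJ gives 4D = 1712, so D = 428 kJ/mol.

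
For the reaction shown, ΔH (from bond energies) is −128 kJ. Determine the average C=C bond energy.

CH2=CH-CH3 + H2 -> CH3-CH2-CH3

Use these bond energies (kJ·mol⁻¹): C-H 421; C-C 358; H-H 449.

D(C=C) ≈ 623 kJ/mol

Let D be the C=C bond energy.
Σ(broken) = 1×358 + 6×421 + 1×D + 1×449 = 3333 + D
Σ(formed) = 2×358 + 8×421 = 4084
ΔH = Σ(broken) − Σ(formed) = (3333 + D) − (4084) = −751 + D
Setting this equal to −128 kJ gives D = 623 kJ/mol.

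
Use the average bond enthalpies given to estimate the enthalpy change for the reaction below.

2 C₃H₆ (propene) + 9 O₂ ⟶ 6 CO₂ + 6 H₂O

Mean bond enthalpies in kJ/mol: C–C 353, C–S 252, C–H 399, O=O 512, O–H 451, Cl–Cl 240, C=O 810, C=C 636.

ΔH ≈ −3758 kJ

Bonds broken (reactants):
  C–C: 2 × 353 = 706
  C–H: 12 × 399 = 4788
  C=C: 2 × 636 = 1272
  O=O: 9 × 512 = 4608
  Σ(broken) = 11374 kJ
Bonds formed (products):
  C=O: 12 × 810 = 9720
  O–H: 12 × 451 = 5412
  Σ(formed) = 15132 kJ
ΔH = Σ(broken) − Σ(formed) = 11374 − 15132 = −3758 kJ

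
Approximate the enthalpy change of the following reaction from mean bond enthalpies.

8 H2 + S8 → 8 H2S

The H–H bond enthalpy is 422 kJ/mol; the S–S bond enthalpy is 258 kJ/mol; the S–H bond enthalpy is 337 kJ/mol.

Bonds broken (reactants):
  H–H: 8 × 422 = 3376
  S–S: 8 × 258 = 2064
  Σ(broken) = 5440 kJ
Bonds formed (products):
  S–H: 16 × 337 = 5392
  Σ(formed) = 5392 kJ
ΔH = Σ(broken) − Σ(formed) = 5440 − 5392 = +48 kJ

ΔH ≈ +48 kJ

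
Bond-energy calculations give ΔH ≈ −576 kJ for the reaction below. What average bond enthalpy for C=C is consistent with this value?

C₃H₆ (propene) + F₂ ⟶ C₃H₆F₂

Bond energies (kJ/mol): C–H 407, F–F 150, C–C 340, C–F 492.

Let D be the C=C bond energy.
Σ(broken) = 1×340 + 6×407 + 1×D + 1×150 = 2932 + D
Σ(formed) = 2×340 + 2×492 + 6×407 = 4106
ΔH = Σ(broken) − Σ(formed) = (2932 + D) − (4106) = −1174 + D
Setting this equal to −576 kJ gives D = 598 kJ/mol.

D(C=C) ≈ 598 kJ/mol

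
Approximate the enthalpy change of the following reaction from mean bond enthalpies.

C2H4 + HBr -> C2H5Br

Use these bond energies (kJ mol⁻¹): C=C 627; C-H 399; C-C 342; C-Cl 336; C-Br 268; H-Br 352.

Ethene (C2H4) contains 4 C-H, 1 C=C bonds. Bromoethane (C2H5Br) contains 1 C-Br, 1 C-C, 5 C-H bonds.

Bonds broken (reactants):
  C-H: 4 × 399 = 1596
  C=C: 1 × 627 = 627
  H-Br: 1 × 352 = 352
  Σ(broken) = 2575 kJ
Bonds formed (products):
  C-Br: 1 × 268 = 268
  C-C: 1 × 342 = 342
  C-H: 5 × 399 = 1995
  Σ(formed) = 2605 kJ
ΔH = Σ(broken) − Σ(formed) = 2575 − 2605 = −30 kJ

ΔH ≈ −30 kJ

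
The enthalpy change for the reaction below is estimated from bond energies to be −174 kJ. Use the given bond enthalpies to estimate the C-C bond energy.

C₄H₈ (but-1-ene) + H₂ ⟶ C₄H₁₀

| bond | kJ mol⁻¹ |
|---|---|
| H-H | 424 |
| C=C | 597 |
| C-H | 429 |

Let D be the C-C bond energy.
Σ(broken) = 2×D + 8×429 + 1×597 + 1×424 = 4453 + 2D
Σ(formed) = 3×D + 10×429 = 4290 + 3D
ΔH = Σ(broken) − Σ(formed) = (4453 + 2D) − (4290 + 3D) = +163 − D
Setting this equal to −174 kJ gives D = 337 kJ/mol.

D(C-C) ≈ 337 kJ/mol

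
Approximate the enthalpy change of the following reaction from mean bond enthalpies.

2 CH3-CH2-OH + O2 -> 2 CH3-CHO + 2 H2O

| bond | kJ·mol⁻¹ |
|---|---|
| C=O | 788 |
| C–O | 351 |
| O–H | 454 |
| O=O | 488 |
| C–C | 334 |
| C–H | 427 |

ΔH ≈ −440 kJ

Bonds broken (reactants):
  C–C: 2 × 334 = 668
  C–H: 10 × 427 = 4270
  C–O: 2 × 351 = 702
  O–H: 2 × 454 = 908
  O=O: 1 × 488 = 488
  Σ(broken) = 7036 kJ
Bonds formed (products):
  C–C: 2 × 334 = 668
  C–H: 8 × 427 = 3416
  C=O: 2 × 788 = 1576
  O–H: 4 × 454 = 1816
  Σ(formed) = 7476 kJ
ΔH = Σ(broken) − Σ(formed) = 7036 − 7476 = −440 kJ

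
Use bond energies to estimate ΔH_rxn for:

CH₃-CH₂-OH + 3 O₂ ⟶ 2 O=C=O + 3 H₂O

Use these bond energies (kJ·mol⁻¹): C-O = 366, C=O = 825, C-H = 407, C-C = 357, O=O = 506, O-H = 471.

ΔH ≈ −1379 kJ

Bonds broken (reactants):
  C-C: 1 × 357 = 357
  C-H: 5 × 407 = 2035
  C-O: 1 × 366 = 366
  O-H: 1 × 471 = 471
  O=O: 3 × 506 = 1518
  Σ(broken) = 4747 kJ
Bonds formed (products):
  C=O: 4 × 825 = 3300
  O-H: 6 × 471 = 2826
  Σ(formed) = 6126 kJ
ΔH = Σ(broken) − Σ(formed) = 4747 − 6126 = −1379 kJ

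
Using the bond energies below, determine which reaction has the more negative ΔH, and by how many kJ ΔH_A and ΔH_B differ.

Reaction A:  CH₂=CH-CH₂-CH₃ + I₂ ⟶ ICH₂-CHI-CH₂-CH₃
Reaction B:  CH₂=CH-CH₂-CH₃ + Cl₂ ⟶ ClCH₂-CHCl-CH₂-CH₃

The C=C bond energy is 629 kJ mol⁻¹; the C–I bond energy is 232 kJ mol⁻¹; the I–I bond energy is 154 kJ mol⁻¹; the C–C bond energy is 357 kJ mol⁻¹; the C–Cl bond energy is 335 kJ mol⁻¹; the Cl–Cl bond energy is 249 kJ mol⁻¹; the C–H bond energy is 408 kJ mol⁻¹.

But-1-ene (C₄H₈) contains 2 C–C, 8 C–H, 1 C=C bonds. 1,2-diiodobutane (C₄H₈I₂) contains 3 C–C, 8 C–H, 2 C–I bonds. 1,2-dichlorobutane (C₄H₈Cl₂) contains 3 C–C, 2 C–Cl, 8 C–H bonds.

Reaction A:
  Bonds broken (reactants):
    C–C: 2 × 357 = 714
    C–H: 8 × 408 = 3264
    C=C: 1 × 629 = 629
    I–I: 1 × 154 = 154
    Σ(broken) = 4761 kJ
  Bonds formed (products):
    C–C: 3 × 357 = 1071
    C–H: 8 × 408 = 3264
    C–I: 2 × 232 = 464
    Σ(formed) = 4799 kJ
  ΔH_A = 4761 − 4799 = −38 kJ
Reaction B:
  Bonds broken (reactants):
    C–C: 2 × 357 = 714
    C–H: 8 × 408 = 3264
    C=C: 1 × 629 = 629
    Cl–Cl: 1 × 249 = 249
    Σ(broken) = 4856 kJ
  Bonds formed (products):
    C–C: 3 × 357 = 1071
    C–Cl: 2 × 335 = 670
    C–H: 8 × 408 = 3264
    Σ(formed) = 5005 kJ
  ΔH_B = 4856 − 5005 = −149 kJ
ΔH_A − ΔH_B = +111 kJ, so reaction B has the more negative ΔH; |ΔH_A − ΔH_B| = 111 kJ.

Reaction B, by 111 kJ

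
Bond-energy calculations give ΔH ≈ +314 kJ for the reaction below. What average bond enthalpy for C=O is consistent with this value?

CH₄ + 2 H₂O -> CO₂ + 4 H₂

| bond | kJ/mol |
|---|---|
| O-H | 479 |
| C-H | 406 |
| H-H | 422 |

D(C=O) ≈ 769 kJ/mol

Let D be the C=O bond energy.
Σ(broken) = 4×406 + 4×479 = 3540
Σ(formed) = 2×D + 4×422 = 1688 + 2D
ΔH = Σ(broken) − Σ(formed) = (3540) − (1688 + 2D) = +1852 − 2D
Setting this equal to +314 kJ gives 2D = 1538, so D = 769 kJ/mol.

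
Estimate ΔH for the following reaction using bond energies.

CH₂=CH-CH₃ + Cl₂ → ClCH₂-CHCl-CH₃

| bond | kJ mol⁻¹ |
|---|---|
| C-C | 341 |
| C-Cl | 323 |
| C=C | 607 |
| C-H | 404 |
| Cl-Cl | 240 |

Bonds broken (reactants):
  C-C: 1 × 341 = 341
  C-H: 6 × 404 = 2424
  C=C: 1 × 607 = 607
  Cl-Cl: 1 × 240 = 240
  Σ(broken) = 3612 kJ
Bonds formed (products):
  C-C: 2 × 341 = 682
  C-Cl: 2 × 323 = 646
  C-H: 6 × 404 = 2424
  Σ(formed) = 3752 kJ
ΔH = Σ(broken) − Σ(formed) = 3612 − 3752 = −140 kJ

ΔH ≈ −140 kJ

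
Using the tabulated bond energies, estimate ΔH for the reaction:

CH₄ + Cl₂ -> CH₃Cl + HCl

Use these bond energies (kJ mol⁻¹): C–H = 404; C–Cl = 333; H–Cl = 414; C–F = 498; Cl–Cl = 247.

Bonds broken (reactants):
  C–H: 4 × 404 = 1616
  Cl–Cl: 1 × 247 = 247
  Σ(broken) = 1863 kJ
Bonds formed (products):
  C–Cl: 1 × 333 = 333
  C–H: 3 × 404 = 1212
  H–Cl: 1 × 414 = 414
  Σ(formed) = 1959 kJ
ΔH = Σ(broken) − Σ(formed) = 1863 − 1959 = −96 kJ

ΔH ≈ −96 kJ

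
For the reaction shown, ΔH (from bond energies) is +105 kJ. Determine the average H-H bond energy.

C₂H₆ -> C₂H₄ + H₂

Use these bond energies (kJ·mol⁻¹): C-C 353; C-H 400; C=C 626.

Let D be the H-H bond energy.
Σ(broken) = 1×353 + 6×400 = 2753
Σ(formed) = 4×400 + 1×626 + 1×D = 2226 + D
ΔH = Σ(broken) − Σ(formed) = (2753) − (2226 + D) = +527 − D
Setting this equal to +105 kJ gives D = 422 kJ/mol.

D(H-H) ≈ 422 kJ/mol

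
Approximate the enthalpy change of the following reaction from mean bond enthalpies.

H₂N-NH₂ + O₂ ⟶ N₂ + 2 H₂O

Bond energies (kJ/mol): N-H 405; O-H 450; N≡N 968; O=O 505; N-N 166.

ΔH ≈ −477 kJ

Bonds broken (reactants):
  N-H: 4 × 405 = 1620
  N-N: 1 × 166 = 166
  O=O: 1 × 505 = 505
  Σ(broken) = 2291 kJ
Bonds formed (products):
  N≡N: 1 × 968 = 968
  O-H: 4 × 450 = 1800
  Σ(formed) = 2768 kJ
ΔH = Σ(broken) − Σ(formed) = 2291 − 2768 = −477 kJ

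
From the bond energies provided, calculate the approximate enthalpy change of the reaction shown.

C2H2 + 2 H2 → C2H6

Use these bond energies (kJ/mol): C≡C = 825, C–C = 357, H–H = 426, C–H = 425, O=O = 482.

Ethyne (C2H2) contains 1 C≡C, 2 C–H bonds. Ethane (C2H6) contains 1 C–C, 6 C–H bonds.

ΔH ≈ −380 kJ

Bonds broken (reactants):
  C≡C: 1 × 825 = 825
  C–H: 2 × 425 = 850
  H–H: 2 × 426 = 852
  Σ(broken) = 2527 kJ
Bonds formed (products):
  C–C: 1 × 357 = 357
  C–H: 6 × 425 = 2550
  Σ(formed) = 2907 kJ
ΔH = Σ(broken) − Σ(formed) = 2527 − 2907 = −380 kJ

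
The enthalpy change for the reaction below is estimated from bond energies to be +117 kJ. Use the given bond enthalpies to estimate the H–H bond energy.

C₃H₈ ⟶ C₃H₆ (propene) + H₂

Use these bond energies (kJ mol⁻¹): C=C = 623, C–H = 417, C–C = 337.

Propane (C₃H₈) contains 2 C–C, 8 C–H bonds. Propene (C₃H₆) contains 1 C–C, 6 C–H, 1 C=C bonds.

D(H–H) ≈ 431 kJ/mol

Let D be the H–H bond energy.
Σ(broken) = 2×337 + 8×417 = 4010
Σ(formed) = 1×337 + 6×417 + 1×623 + 1×D = 3462 + D
ΔH = Σ(broken) − Σ(formed) = (4010) − (3462 + D) = +548 − D
Setting this equal to +117 kJ gives D = 431 kJ/mol.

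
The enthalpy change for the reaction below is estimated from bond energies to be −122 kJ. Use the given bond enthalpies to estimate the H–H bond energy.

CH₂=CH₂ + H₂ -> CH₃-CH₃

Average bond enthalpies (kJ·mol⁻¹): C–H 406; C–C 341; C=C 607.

Let D be the H–H bond energy.
Σ(broken) = 4×406 + 1×607 + 1×D = 2231 + D
Σ(formed) = 1×341 + 6×406 = 2777
ΔH = Σ(broken) − Σ(formed) = (2231 + D) − (2777) = −546 + D
Setting this equal to −122 kJ gives D = 424 kJ/mol.

D(H–H) ≈ 424 kJ/mol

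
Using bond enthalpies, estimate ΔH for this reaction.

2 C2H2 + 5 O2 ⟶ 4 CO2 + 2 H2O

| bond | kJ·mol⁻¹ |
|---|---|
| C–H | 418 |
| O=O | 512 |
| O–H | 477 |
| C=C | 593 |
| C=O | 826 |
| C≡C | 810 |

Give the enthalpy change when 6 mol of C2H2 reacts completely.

ΔH = −7992 kJ

Bonds broken (reactants):
  C≡C: 2 × 810 = 1620
  C–H: 4 × 418 = 1672
  O=O: 5 × 512 = 2560
  Σ(broken) = 5852 kJ
Bonds formed (products):
  C=O: 8 × 826 = 6608
  O–H: 4 × 477 = 1908
  Σ(formed) = 8516 kJ
ΔH = Σ(broken) − Σ(formed) = 5852 − 8516 = −2664 kJ
For 3× the reaction as written: 3 × (−2664) = −7992 kJ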